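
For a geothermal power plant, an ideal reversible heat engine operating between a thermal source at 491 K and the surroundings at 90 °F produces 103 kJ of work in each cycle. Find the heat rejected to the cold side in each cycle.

Q_C ≈ 169 kJ

T_C = 90 °F → (90 − 32) × 5/9 = 32.22 °C = 305.37 K.
The Carnot efficiency is η = 1 − T_C/T_H = 1 − 305.37/491.00 = 0.3781.
Since Q_C/Q_H = T_C/T_H and Q_H = W/η, Q_C = W·T_C/(T_H − T_C) = 103 × 305.37/185.63 = 169 kJ.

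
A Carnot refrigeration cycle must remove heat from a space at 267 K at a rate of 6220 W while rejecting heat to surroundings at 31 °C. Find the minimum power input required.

T_H = 31 °C → 31 + 273.15 = 304.15 K.
COP_R = T_C/(T_H − T_C) = 267.00/37.15 = 7.1871.
W = Q_C/COP_R = 6220/7.1871 = 865.4 W.

Ẇ_in ≈ 865.4 W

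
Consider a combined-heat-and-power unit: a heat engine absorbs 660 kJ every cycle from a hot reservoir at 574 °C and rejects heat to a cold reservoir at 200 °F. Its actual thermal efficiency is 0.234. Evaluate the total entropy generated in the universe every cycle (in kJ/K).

T_H = 574 °C → 574 + 273.15 = 847.15 K.
T_C = 200 °F → (200 − 32) × 5/9 = 93.33 °C = 366.48 K.
W = η·Q_H = 0.234 × 660 = 154.4 kJ, so Q_C = Q_H − W = 505.6 kJ.
Reservoir entropy changes: ΔS_H = −Q_H/T_H = −660/847.15 = -0.7791 kJ/K and ΔS_C = +Q_C/T_C = 505.6/366.48 = 1.379 kJ/K.
ΔS_univ = −Q_H/T_H + Q_C/T_C = 0.600 kJ/K (> 0, since η = 0.234 < η_Carnot = 0.567).

ΔS_univ ≈ 0.600 kJ/K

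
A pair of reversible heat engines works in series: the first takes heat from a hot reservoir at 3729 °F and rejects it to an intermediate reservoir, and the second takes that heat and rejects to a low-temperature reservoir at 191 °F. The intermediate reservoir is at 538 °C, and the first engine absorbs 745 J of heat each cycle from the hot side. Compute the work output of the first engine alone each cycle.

W₁ ≈ 485 J

T_H = 3729 °F → (3729 − 32) × 5/9 = 2053.89 °C = 2327.04 K.
T_C = 191 °F → (191 − 32) × 5/9 = 88.33 °C = 361.48 K.
T_m = 538 °C → 538 + 273.15 = 811.15 K.
First-stage efficiency η₁ = 1 − T_m/T_H = 1 − 811.15/2327.04 = 0.6514.
W₁ = η₁·Q_H = 0.6514 × 745 = 485 J.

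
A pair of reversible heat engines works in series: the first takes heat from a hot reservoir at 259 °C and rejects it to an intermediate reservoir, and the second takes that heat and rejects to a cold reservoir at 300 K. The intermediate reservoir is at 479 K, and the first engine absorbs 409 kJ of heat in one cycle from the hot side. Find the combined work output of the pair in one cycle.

W_total ≈ 178.4 kJ

T_H = 259 °C → 259 + 273.15 = 532.15 K.
Two reversible stages in series are equivalent to a single Carnot engine between T_H and T_C, so η_total = 1 − T_C/T_H = 1 − 300.00/532.15 = 0.4362.
W_total = η_total · Q_H = 0.4362 × 409 = 178.4 kJ.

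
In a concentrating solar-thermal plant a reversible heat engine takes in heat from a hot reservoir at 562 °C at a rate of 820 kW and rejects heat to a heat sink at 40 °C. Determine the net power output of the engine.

T_H = 562 °C → 562 + 273.15 = 835.15 K.
T_C = 40 °C → 40 + 273.15 = 313.15 K.
η_rev = 1 − T_C/T_H = 1 − 313.15/835.15 = 0.6250.
W = η·Q_H = 0.6250 × 820 = 513 kW.

Ẇ ≈ 513 kW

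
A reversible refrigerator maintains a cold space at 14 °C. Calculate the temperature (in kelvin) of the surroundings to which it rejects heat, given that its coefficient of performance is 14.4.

T_H ≈ 307.1 K

T_C = 14 °C → 14 + 273.15 = 287.15 K.
COP_R = T_C/(T_H − T_C) ⇒ T_H = T_C·(1 + 1/COP_R) = 287.15 × (1 + 1/14.4) = 307.1 K.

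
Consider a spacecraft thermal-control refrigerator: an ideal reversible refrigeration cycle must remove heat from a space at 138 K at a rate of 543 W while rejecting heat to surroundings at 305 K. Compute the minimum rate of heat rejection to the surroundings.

For a reversible cycle Q_H/Q_C = T_H/T_C, so Q_H = Q_C·T_H/T_C = 543 × 305.00/138.00 = 1200 W.

Q̇_H ≈ 1200 W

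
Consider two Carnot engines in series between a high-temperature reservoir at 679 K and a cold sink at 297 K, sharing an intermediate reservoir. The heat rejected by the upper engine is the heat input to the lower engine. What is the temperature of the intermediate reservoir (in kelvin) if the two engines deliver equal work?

T_m ≈ 488.0 K

For reversible stages Q_m = Q_H·(T_m/T_H). Setting W₁ = Q_H(1 − T_m/T_H) equal to W₂ = Q_m(1 − T_C/T_m) = Q_H·(T_m − T_C)/T_H gives T_H − T_m = T_m − T_C, so T_m = (T_H + T_C)/2 = (679.00 + 297.00)/2 = 488.0 K.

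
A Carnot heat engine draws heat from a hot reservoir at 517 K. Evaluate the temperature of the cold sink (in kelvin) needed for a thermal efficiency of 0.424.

T_C ≈ 298 K

From η = 1 − T_C/T_H, T_C = T_H·(1 − η) = 517.00 × (1 − 0.424) = 298 K.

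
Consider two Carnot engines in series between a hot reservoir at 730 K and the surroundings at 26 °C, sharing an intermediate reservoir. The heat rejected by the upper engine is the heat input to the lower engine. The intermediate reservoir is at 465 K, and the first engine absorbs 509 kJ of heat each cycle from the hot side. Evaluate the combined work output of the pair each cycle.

T_C = 26 °C → 26 + 273.15 = 299.15 K.
Two reversible stages in series are equivalent to a single Carnot engine between T_H and T_C, so η_total = 1 − T_C/T_H = 1 − 299.15/730.00 = 0.5902.
W_total = η_total · Q_H = 0.5902 × 509 = 300 kJ.

W_total ≈ 300 kJ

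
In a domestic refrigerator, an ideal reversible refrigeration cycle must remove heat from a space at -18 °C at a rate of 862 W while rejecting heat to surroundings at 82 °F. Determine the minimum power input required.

Ẇ_in ≈ 155 W

T_H = 82 °F → (82 − 32) × 5/9 = 27.78 °C = 300.93 K.
T_C = -18 °C → -18 + 273.15 = 255.15 K.
Carnot COP: COP_R = T_C/(T_H − T_C) = 255.15/45.78 = 5.5737.
W = Q_C/COP_R = 862/5.5737 = 155 W.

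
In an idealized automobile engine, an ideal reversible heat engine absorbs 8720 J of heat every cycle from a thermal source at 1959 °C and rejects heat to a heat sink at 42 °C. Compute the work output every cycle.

T_H = 1959 °C → 1959 + 273.15 = 2232.15 K.
T_C = 42 °C → 42 + 273.15 = 315.15 K.
The Carnot efficiency is η = 1 − T_C/T_H = 1 − 315.15/2232.15 = 0.8588.
W = η·Q_H = 0.8588 × 8720 = 7490 J.

W ≈ 7490 J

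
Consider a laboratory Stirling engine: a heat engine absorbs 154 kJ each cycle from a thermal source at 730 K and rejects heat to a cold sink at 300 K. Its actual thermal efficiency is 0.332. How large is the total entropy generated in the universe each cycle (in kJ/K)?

ΔS_univ ≈ 0.1319 kJ/K

W = η·Q_H = 0.332 × 154 = 51.13 kJ, so Q_C = Q_H − W = 102.9 kJ.
Reservoir entropy changes: ΔS_H = −Q_H/T_H = −154/730.00 = -0.2110 kJ/K and ΔS_C = +Q_C/T_C = 102.9/300.00 = 0.3429 kJ/K.
ΔS_univ = −Q_H/T_H + Q_C/T_C = 0.1319 kJ/K (> 0, since η = 0.332 < η_Carnot = 0.589).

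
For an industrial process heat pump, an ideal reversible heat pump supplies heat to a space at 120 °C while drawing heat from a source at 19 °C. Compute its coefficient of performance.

T_H = 120 °C → 120 + 273.15 = 393.15 K.
T_C = 19 °C → 19 + 273.15 = 292.15 K.
The Carnot heat-pump COP is COP_HP = T_H/(T_H − T_C) = 393.15/(393.15 − 292.15) = 3.893.

COP_HP ≈ 3.893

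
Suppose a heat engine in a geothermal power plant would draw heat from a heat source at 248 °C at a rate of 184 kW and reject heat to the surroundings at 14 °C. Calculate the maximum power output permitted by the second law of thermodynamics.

Ẇ_max ≈ 82.6 kW

T_H = 248 °C → 248 + 273.15 = 521.15 K.
T_C = 14 °C → 14 + 273.15 = 287.15 K.
The second-law ceiling is the Carnot efficiency, η_max = 1 − T_C/T_H = 1 − 287.15/521.15 = 0.4490.
W_max = η_max · Q_H = 0.4490 × 184 = 82.6 kW.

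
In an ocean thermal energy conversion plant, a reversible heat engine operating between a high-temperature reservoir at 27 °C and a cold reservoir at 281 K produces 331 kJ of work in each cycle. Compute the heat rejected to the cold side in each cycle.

Q_C ≈ 4860 kJ

T_H = 27 °C → 27 + 273.15 = 300.15 K.
The Carnot efficiency is η = 1 − T_C/T_H = 1 − 281.00/300.15 = 0.0638.
Since Q_C/Q_H = T_C/T_H and Q_H = W/η, Q_C = W·T_C/(T_H − T_C) = 331 × 281.00/19.15 = 4860 kJ.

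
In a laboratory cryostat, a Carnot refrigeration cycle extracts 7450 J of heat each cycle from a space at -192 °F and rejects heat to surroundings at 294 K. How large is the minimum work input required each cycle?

W_in ≈ 7280 J

T_C = -192 °F → (-192 − 32) × 5/9 = -124.44 °C = 148.71 K.
Carnot COP: COP_R = T_C/(T_H − T_C) = 148.71/145.29 = 1.0235.
W = Q_C/COP_R = 7450/1.0235 = 7280 J.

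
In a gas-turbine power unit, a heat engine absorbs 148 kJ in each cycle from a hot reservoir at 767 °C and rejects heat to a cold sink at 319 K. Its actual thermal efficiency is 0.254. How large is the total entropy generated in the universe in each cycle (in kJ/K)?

ΔS_univ ≈ 0.2038 kJ/K

T_H = 767 °C → 767 + 273.15 = 1040.15 K.
W = η·Q_H = 0.254 × 148 = 37.59 kJ, so Q_C = Q_H − W = 110.4 kJ.
The hot reservoir loses entropy Q_H/T_H = 148/1040.15 = 0.1423 kJ/K; the cold reservoir gains Q_C/T_C = 110.4/319.00 = 0.3461 kJ/K.
ΔS_univ = −Q_H/T_H + Q_C/T_C = 0.2038 kJ/K (> 0, since η = 0.254 < η_Carnot = 0.693).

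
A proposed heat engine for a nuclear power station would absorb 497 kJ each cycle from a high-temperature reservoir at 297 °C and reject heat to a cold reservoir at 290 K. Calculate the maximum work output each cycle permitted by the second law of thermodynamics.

T_H = 297 °C → 297 + 273.15 = 570.15 K.
The second-law ceiling is the Carnot efficiency, η_max = 1 − T_C/T_H = 1 − 290.00/570.15 = 0.4914.
W_max = η_max · Q_H = 0.4914 × 497 = 244.2 kJ.

W_max ≈ 244.2 kJ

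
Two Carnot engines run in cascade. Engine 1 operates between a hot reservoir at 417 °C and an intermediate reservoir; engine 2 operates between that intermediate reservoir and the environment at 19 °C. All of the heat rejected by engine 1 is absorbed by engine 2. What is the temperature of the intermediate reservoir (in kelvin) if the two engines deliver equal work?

T_H = 417 °C → 417 + 273.15 = 690.15 K.
T_C = 19 °C → 19 + 273.15 = 292.15 K.
For reversible stages Q_m = Q_H·(T_m/T_H). Setting W₁ = Q_H(1 − T_m/T_H) equal to W₂ = Q_m(1 − T_C/T_m) = Q_H·(T_m − T_C)/T_H gives T_H − T_m = T_m − T_C, so T_m = (T_H + T_C)/2 = (690.15 + 292.15)/2 = 491 K.

T_m ≈ 491 K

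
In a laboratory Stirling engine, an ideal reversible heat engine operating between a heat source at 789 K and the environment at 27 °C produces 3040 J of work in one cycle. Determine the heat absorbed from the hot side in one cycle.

Q_H ≈ 4910 J

T_C = 27 °C → 27 + 273.15 = 300.15 K.
For a reversible engine, η = 1 − T_C/T_H = 1 − 300.15/789.00 = 0.6196.
Q_H = W/η = 3040/0.6196 = 4910 J.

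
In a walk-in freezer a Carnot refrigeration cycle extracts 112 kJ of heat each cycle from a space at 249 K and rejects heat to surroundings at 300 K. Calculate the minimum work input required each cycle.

W_in ≈ 22.9 kJ

For a reversible refrigerator, COP_R = T_C/(T_H − T_C) = 249.00/51.00 = 4.8824.
W = Q_C/COP_R = 112/4.8824 = 22.9 kJ.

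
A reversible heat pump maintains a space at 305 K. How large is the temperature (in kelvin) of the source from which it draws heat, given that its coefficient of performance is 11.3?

T_C ≈ 278.0 K

COP_HP = T_H/(T_H − T_C) ⇒ T_C = T_H·(COP_HP − 1)/COP_HP = 305.00 × (11.3 − 1)/11.3 = 278.0 K.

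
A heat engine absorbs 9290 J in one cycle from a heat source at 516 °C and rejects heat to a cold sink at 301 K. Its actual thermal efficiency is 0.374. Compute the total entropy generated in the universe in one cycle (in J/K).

ΔS_univ ≈ 7.549 J/K

T_H = 516 °C → 516 + 273.15 = 789.15 K.
W = η·Q_H = 0.374 × 9290 = 3474 J, so Q_C = Q_H − W = 5816 J.
Reservoir entropy changes: ΔS_H = −Q_H/T_H = −9290/789.15 = -11.77 J/K and ΔS_C = +Q_C/T_C = 5816/301.00 = 19.32 J/K.
ΔS_univ = −Q_H/T_H + Q_C/T_C = 7.549 J/K (> 0, since η = 0.374 < η_Carnot = 0.619).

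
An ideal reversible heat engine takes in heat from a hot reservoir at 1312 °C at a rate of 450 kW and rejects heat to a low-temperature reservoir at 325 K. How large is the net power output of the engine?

Ẇ ≈ 358 kW

T_H = 1312 °C → 1312 + 273.15 = 1585.15 K.
For a reversible engine, η = 1 − T_C/T_H = 1 − 325.00/1585.15 = 0.7950.
W = η·Q_H = 0.7950 × 450 = 358 kW.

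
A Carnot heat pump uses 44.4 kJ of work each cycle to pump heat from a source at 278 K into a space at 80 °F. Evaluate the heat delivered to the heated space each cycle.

T_H = 80 °F → (80 − 32) × 5/9 = 26.67 °C = 299.82 K.
For a reversible heat pump, COP_HP = T_H/(T_H − T_C) = 299.82/21.82 = 13.7426.
Q_H = COP_HP · W = 13.7426 × 44.4 = 610 kJ.

Q_H ≈ 610 kJ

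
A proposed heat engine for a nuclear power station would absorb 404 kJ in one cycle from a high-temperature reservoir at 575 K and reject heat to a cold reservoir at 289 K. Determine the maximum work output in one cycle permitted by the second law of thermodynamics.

The second-law ceiling is the Carnot efficiency, η_max = 1 − T_C/T_H = 1 − 289.00/575.00 = 0.4974.
W_max = η_max · Q_H = 0.4974 × 404 = 200.9 kJ.

W_max ≈ 200.9 kJ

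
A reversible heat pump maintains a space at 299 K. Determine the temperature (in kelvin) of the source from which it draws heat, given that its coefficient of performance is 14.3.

COP_HP = T_H/(T_H − T_C) ⇒ T_C = T_H·(COP_HP − 1)/COP_HP = 299.00 × (14.3 − 1)/14.3 = 278.1 K.

T_C ≈ 278.1 K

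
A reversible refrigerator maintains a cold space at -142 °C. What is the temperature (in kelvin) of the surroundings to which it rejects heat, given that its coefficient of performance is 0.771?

T_H ≈ 301 K

T_C = -142 °C → -142 + 273.15 = 131.15 K.
COP_R = T_C/(T_H − T_C) ⇒ T_H = T_C·(1 + 1/COP_R) = 131.15 × (1 + 1/0.771) = 301 K.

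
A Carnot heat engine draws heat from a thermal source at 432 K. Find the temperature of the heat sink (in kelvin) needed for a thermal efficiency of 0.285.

T_C ≈ 309 K

From η = 1 − T_C/T_H, T_C = T_H·(1 − η) = 432.00 × (1 − 0.285) = 309 K.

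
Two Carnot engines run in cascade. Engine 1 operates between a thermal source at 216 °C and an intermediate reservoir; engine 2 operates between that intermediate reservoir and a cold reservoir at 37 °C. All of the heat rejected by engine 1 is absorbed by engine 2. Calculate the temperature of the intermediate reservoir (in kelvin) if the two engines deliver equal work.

T_H = 216 °C → 216 + 273.15 = 489.15 K.
T_C = 37 °C → 37 + 273.15 = 310.15 K.
For reversible stages Q_m = Q_H·(T_m/T_H). Setting W₁ = Q_H(1 − T_m/T_H) equal to W₂ = Q_m(1 − T_C/T_m) = Q_H·(T_m − T_C)/T_H gives T_H − T_m = T_m − T_C, so T_m = (T_H + T_C)/2 = (489.15 + 310.15)/2 = 400 K.

T_m ≈ 400 K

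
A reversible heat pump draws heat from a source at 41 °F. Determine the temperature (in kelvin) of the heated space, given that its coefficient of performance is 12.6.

T_C = 41 °F → (41 − 32) × 5/9 = 5.00 °C = 278.15 K.
COP_HP = T_H/(T_H − T_C) ⇒ T_H = T_C·COP_HP/(COP_HP − 1) = 278.15 × 12.6/(12.6 − 1) = 302.1 K.

T_H ≈ 302.1 K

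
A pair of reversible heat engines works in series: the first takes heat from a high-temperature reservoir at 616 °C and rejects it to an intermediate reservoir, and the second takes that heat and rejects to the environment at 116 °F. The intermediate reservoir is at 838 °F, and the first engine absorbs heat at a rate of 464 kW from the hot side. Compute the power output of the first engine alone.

Ẇ₁ ≈ 87.8 kW

T_H = 616 °C → 616 + 273.15 = 889.15 K.
T_C = 116 °F → (116 − 32) × 5/9 = 46.67 °C = 319.82 K.
T_m = 838 °F → (838 − 32) × 5/9 = 447.78 °C = 720.93 K.
First-stage efficiency η₁ = 1 − T_m/T_H = 1 − 720.93/889.15 = 0.1892.
W₁ = η₁·Q_H = 0.1892 × 464 = 87.8 kW.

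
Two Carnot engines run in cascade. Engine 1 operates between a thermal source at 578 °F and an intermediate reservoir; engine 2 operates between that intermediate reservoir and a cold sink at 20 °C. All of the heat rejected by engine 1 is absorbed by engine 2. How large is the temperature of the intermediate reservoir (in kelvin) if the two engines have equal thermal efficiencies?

T_m ≈ 411.1 K

T_H = 578 °F → (578 − 32) × 5/9 = 303.33 °C = 576.48 K.
T_C = 20 °C → 20 + 273.15 = 293.15 K.
Equal efficiencies require 1 − T_m/T_H = 1 − T_C/T_m, i.e. T_m/T_H = T_C/T_m, so T_m = √(T_H·T_C) = √(576.48 × 293.15) = 411.1 K.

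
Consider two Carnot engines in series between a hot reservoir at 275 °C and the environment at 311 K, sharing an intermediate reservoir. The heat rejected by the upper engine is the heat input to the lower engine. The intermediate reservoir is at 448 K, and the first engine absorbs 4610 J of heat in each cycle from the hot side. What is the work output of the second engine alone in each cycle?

T_H = 275 °C → 275 + 273.15 = 548.15 K.
Heat entering the second stage: Q_m = Q_H·(T_m/T_H) = 4610 × 448.00/548.15 = 3770 J.
Second-stage efficiency η₂ = 1 − T_C/T_m = 1 − 311.00/448.00 = 0.3058, so W₂ = η₂·Q_m = 1150 J.

W₂ ≈ 1150 J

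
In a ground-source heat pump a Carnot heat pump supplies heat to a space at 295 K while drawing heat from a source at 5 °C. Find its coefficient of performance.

T_C = 5 °C → 5 + 273.15 = 278.15 K.
Reversible heating COP: COP_HP = T_H/(T_H − T_C) = 295.00/(295.00 − 278.15) = 17.51.

COP_HP ≈ 17.51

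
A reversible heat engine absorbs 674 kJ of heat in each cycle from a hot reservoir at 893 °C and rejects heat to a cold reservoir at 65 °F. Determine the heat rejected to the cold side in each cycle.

T_H = 893 °C → 893 + 273.15 = 1166.15 K.
T_C = 65 °F → (65 − 32) × 5/9 = 18.33 °C = 291.48 K.
η_rev = 1 − T_C/T_H = 1 − 291.48/1166.15 = 0.7500.
For a reversible cycle Q_C/Q_H = T_C/T_H, so Q_C = 674 × 291.48/1166.15 = 168.5 kJ.

Q_C ≈ 168.5 kJ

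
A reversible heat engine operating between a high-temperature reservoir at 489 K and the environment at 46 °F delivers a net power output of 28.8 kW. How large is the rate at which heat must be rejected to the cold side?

Q̇_C ≈ 38.9 kW

T_C = 46 °F → (46 − 32) × 5/9 = 7.78 °C = 280.93 K.
η_rev = 1 − T_C/T_H = 1 − 280.93/489.00 = 0.4255.
Since Q_C/Q_H = T_C/T_H and Q_H = W/η, Q_C = W·T_C/(T_H − T_C) = 28.8 × 280.93/208.07 = 38.9 kW.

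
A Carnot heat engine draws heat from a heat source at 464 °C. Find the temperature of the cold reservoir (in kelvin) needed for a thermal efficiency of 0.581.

T_C ≈ 309 K

T_H = 464 °C → 464 + 273.15 = 737.15 K.
From η = 1 − T_C/T_H, T_C = T_H·(1 − η) = 737.15 × (1 − 0.581) = 309 K.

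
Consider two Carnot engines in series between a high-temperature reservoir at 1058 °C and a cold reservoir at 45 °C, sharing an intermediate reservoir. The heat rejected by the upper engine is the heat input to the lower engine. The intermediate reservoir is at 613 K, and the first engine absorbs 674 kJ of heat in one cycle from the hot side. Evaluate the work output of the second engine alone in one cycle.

W₂ ≈ 149 kJ

T_H = 1058 °C → 1058 + 273.15 = 1331.15 K.
T_C = 45 °C → 45 + 273.15 = 318.15 K.
Heat entering the second stage: Q_m = Q_H·(T_m/T_H) = 674 × 613.00/1331.15 = 310 kJ.
Second-stage efficiency η₂ = 1 − T_C/T_m = 1 − 318.15/613.00 = 0.4810, so W₂ = η₂·Q_m = 149 kJ.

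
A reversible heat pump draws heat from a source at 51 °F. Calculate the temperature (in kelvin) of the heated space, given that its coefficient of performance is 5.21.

T_C = 51 °F → (51 − 32) × 5/9 = 10.56 °C = 283.71 K.
COP_HP = T_H/(T_H − T_C) ⇒ T_H = T_C·COP_HP/(COP_HP − 1) = 283.71 × 5.21/(5.21 − 1) = 351 K.

T_H ≈ 351 K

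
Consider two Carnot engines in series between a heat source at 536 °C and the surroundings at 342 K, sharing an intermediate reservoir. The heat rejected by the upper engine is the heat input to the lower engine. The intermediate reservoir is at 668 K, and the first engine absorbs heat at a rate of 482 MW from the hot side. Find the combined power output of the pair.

T_H = 536 °C → 536 + 273.15 = 809.15 K.
Two reversible stages in series are equivalent to a single Carnot engine between T_H and T_C, so η_total = 1 − T_C/T_H = 1 − 342.00/809.15 = 0.5773.
W_total = η_total · Q_H = 0.5773 × 482 = 278.3 MW.

Ẇ_total ≈ 278.3 MW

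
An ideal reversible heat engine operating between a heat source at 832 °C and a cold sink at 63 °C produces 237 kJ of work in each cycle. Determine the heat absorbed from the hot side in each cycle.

Q_H ≈ 340.6 kJ

T_H = 832 °C → 832 + 273.15 = 1105.15 K.
T_C = 63 °C → 63 + 273.15 = 336.15 K.
η_rev = 1 − T_C/T_H = 1 − 336.15/1105.15 = 0.6958.
Q_H = W/η = 237/0.6958 = 340.6 kJ.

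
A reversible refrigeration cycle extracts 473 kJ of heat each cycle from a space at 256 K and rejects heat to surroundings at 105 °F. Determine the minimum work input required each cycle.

T_H = 105 °F → (105 − 32) × 5/9 = 40.56 °C = 313.71 K.
The reversible coefficient of performance is COP_R = T_C/(T_H − T_C) = 256.00/57.71 = 4.4363.
W = Q_C/COP_R = 473/4.4363 = 107 kJ.

W_in ≈ 107 kJ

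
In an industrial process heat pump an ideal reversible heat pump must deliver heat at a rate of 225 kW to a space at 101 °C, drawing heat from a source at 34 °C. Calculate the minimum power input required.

T_H = 101 °C → 101 + 273.15 = 374.15 K.
T_C = 34 °C → 34 + 273.15 = 307.15 K.
For a reversible heat pump, COP_HP = T_H/(T_H − T_C) = 374.15/67.00 = 5.5843.
W = Q_H/COP_HP = 225/5.5843 = 40.3 kW.

Ẇ_in ≈ 40.3 kW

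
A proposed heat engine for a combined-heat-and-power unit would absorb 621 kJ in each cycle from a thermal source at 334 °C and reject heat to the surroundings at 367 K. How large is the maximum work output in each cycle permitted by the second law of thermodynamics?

W_max ≈ 246 kJ

T_H = 334 °C → 334 + 273.15 = 607.15 K.
By the Carnot theorem, η_max = 1 − T_C/T_H = 1 − 367.00/607.15 = 0.3955.
W_max = η_max · Q_H = 0.3955 × 621 = 246 kJ.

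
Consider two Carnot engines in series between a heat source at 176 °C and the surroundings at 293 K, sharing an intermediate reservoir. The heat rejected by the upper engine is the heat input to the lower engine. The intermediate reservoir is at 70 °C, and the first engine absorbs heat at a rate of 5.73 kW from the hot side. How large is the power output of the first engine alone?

Ẇ₁ ≈ 1.35 kW

T_H = 176 °C → 176 + 273.15 = 449.15 K.
T_m = 70 °C → 70 + 273.15 = 343.15 K.
First-stage efficiency η₁ = 1 − T_m/T_H = 1 − 343.15/449.15 = 0.2360.
W₁ = η₁·Q_H = 0.2360 × 5.73 = 1.35 kW.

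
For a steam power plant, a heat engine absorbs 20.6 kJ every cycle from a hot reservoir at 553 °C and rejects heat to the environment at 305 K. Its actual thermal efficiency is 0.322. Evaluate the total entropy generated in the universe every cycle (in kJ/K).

ΔS_univ ≈ 0.0209 kJ/K

T_H = 553 °C → 553 + 273.15 = 826.15 K.
W = η·Q_H = 0.322 × 20.6 = 6.633 kJ, so Q_C = Q_H − W = 13.97 kJ.
The hot reservoir loses entropy Q_H/T_H = 20.6/826.15 = 0.02493 kJ/K; the cold reservoir gains Q_C/T_C = 13.97/305.00 = 0.04579 kJ/K.
ΔS_univ = −Q_H/T_H + Q_C/T_C = 0.0209 kJ/K (> 0, since η = 0.322 < η_Carnot = 0.631).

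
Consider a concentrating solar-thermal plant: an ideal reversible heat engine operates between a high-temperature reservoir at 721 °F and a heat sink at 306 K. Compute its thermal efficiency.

T_H = 721 °F → (721 − 32) × 5/9 = 382.78 °C = 655.93 K.
Since the cycle is reversible, η = 1 − T_C/T_H = 1 − 306.00/655.93 = 0.533.

η ≈ 0.533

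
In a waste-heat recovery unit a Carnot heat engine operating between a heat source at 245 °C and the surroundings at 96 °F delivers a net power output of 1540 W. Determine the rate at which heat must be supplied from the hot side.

T_H = 245 °C → 245 + 273.15 = 518.15 K.
T_C = 96 °F → (96 − 32) × 5/9 = 35.56 °C = 308.71 K.
For a reversible engine, η = 1 − T_C/T_H = 1 − 308.71/518.15 = 0.4042.
Q_H = W/η = 1540/0.4042 = 3810 W.

Q̇_H ≈ 3810 W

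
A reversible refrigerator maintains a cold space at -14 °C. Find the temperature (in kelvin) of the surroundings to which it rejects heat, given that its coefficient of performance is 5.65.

T_C = -14 °C → -14 + 273.15 = 259.15 K.
COP_R = T_C/(T_H − T_C) ⇒ T_H = T_C·(1 + 1/COP_R) = 259.15 × (1 + 1/5.65) = 305 K.

T_H ≈ 305 K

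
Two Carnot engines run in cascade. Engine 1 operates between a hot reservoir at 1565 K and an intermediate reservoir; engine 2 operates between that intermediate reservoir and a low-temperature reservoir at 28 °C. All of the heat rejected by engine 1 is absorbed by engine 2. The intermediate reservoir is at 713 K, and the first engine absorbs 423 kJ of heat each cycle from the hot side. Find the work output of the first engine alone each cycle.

W₁ ≈ 230 kJ

T_C = 28 °C → 28 + 273.15 = 301.15 K.
First-stage efficiency η₁ = 1 − T_m/T_H = 1 − 713.00/1565.00 = 0.5444.
W₁ = η₁·Q_H = 0.5444 × 423 = 230 kJ.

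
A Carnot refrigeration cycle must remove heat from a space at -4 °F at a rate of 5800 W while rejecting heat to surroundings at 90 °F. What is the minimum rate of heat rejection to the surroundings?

T_H = 90 °F → (90 − 32) × 5/9 = 32.22 °C = 305.37 K.
T_C = -4 °F → (-4 − 32) × 5/9 = -20.00 °C = 253.15 K.
For a reversible cycle Q_H/Q_C = T_H/T_C, so Q_H = Q_C·T_H/T_C = 5800 × 305.37/253.15 = 7000 W.

Q̇_H ≈ 7000 W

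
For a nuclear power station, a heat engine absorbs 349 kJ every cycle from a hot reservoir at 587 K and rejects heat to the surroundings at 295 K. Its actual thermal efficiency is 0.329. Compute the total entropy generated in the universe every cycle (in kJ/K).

ΔS_univ ≈ 0.199 kJ/K

W = η·Q_H = 0.329 × 349 = 114.8 kJ, so Q_C = Q_H − W = 234.2 kJ.
Reservoir entropy changes: ΔS_H = −Q_H/T_H = −349/587.00 = -0.5945 kJ/K and ΔS_C = +Q_C/T_C = 234.2/295.00 = 0.7938 kJ/K.
ΔS_univ = −Q_H/T_H + Q_C/T_C = 0.199 kJ/K (> 0, since η = 0.329 < η_Carnot = 0.497).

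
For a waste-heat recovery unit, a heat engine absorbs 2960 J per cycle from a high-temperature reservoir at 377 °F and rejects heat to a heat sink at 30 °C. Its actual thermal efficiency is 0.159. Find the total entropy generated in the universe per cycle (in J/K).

T_H = 377 °F → (377 − 32) × 5/9 = 191.67 °C = 464.82 K.
T_C = 30 °C → 30 + 273.15 = 303.15 K.
W = η·Q_H = 0.159 × 2960 = 470.6 J, so Q_C = Q_H − W = 2489 J.
Reservoir entropy changes: ΔS_H = −Q_H/T_H = −2960/464.82 = -6.368 J/K and ΔS_C = +Q_C/T_C = 2489/303.15 = 8.212 J/K.
ΔS_univ = −Q_H/T_H + Q_C/T_C = 1.84 J/K (> 0, since η = 0.159 < η_Carnot = 0.348).

ΔS_univ ≈ 1.84 J/K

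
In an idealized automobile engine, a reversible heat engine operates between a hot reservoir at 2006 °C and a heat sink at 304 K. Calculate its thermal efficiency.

η ≈ 0.8666

T_H = 2006 °C → 2006 + 273.15 = 2279.15 K.
η_rev = 1 − T_C/T_H = 1 − 304.00/2279.15 = 0.8666.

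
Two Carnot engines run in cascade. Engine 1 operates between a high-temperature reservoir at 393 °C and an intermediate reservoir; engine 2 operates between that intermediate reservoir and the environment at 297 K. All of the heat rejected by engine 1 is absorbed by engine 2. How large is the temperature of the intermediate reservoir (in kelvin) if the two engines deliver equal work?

T_m ≈ 481.6 K

T_H = 393 °C → 393 + 273.15 = 666.15 K.
For reversible stages Q_m = Q_H·(T_m/T_H). Setting W₁ = Q_H(1 − T_m/T_H) equal to W₂ = Q_m(1 − T_C/T_m) = Q_H·(T_m − T_C)/T_H gives T_H − T_m = T_m − T_C, so T_m = (T_H + T_C)/2 = (666.15 + 297.00)/2 = 481.6 K.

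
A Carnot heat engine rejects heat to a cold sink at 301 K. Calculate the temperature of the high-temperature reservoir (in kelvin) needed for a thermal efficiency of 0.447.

From η = 1 − T_C/T_H, solving for T_H gives T_H = T_C/(1 − η) = 301.00/(1 − 0.447) = 544.3 K.

T_H ≈ 544.3 K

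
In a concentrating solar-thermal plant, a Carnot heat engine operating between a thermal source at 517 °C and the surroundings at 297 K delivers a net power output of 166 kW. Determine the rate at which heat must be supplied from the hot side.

T_H = 517 °C → 517 + 273.15 = 790.15 K.
Carnot efficiency: η = 1 − T_C/T_H = 1 − 297.00/790.15 = 0.6241.
Q_H = W/η = 166/0.6241 = 266 kW.

Q̇_H ≈ 266 kW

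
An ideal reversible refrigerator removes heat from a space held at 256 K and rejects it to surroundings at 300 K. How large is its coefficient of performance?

COP_R ≈ 5.82

COP_R = T_C/(T_H − T_C) = 256.00/(300.00 − 256.00) = 5.82.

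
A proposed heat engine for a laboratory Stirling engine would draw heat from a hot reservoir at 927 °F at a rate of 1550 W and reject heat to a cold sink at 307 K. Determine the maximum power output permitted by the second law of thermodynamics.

T_H = 927 °F → (927 − 32) × 5/9 = 497.22 °C = 770.37 K.
No engine can exceed the Carnot limit: η_max = 1 − T_C/T_H = 1 − 307.00/770.37 = 0.6015.
W_max = η_max · Q_H = 0.6015 × 1550 = 932 W.

Ẇ_max ≈ 932 W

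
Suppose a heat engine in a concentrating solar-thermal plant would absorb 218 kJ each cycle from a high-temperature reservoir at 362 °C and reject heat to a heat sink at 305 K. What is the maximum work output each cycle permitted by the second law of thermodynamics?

T_H = 362 °C → 362 + 273.15 = 635.15 K.
The second-law ceiling is the Carnot efficiency, η_max = 1 − T_C/T_H = 1 − 305.00/635.15 = 0.5198.
W_max = η_max · Q_H = 0.5198 × 218 = 113 kJ.

W_max ≈ 113 kJ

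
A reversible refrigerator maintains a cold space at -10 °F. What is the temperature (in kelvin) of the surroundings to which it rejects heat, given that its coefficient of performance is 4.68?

T_C = -10 °F → (-10 − 32) × 5/9 = -23.33 °C = 249.82 K.
COP_R = T_C/(T_H − T_C) ⇒ T_H = T_C·(1 + 1/COP_R) = 249.82 × (1 + 1/4.68) = 303 K.

T_H ≈ 303 K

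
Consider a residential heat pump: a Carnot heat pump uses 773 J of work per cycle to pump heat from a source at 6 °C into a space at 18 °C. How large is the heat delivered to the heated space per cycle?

Q_H ≈ 18800 J

T_H = 18 °C → 18 + 273.15 = 291.15 K.
T_C = 6 °C → 6 + 273.15 = 279.15 K.
COP_HP = T_H/(T_H − T_C) = 291.15/12.00 = 24.2625.
Q_H = COP_HP · W = 24.2625 × 773 = 18800 J.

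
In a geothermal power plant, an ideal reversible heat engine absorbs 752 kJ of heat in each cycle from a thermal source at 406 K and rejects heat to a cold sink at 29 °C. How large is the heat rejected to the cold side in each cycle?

T_C = 29 °C → 29 + 273.15 = 302.15 K.
For a reversible engine, η = 1 − T_C/T_H = 1 − 302.15/406.00 = 0.2558.
For a reversible cycle Q_C/Q_H = T_C/T_H, so Q_C = 752 × 302.15/406.00 = 560 kJ.

Q_C ≈ 560 kJ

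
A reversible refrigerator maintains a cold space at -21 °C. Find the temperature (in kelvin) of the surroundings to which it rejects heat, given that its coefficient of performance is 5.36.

T_C = -21 °C → -21 + 273.15 = 252.15 K.
COP_R = T_C/(T_H − T_C) ⇒ T_H = T_C·(1 + 1/COP_R) = 252.15 × (1 + 1/5.36) = 299.2 K.

T_H ≈ 299.2 K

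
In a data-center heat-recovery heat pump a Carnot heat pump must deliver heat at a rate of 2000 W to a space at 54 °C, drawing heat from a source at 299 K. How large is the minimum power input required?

Ẇ_in ≈ 172.1 W

T_H = 54 °C → 54 + 273.15 = 327.15 K.
The Carnot heat-pump COP is COP_HP = T_H/(T_H − T_C) = 327.15/28.15 = 11.6217.
W = Q_H/COP_HP = 2000/11.6217 = 172.1 W.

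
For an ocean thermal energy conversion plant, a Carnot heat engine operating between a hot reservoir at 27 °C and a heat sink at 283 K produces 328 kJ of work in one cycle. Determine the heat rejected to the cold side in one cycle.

T_H = 27 °C → 27 + 273.15 = 300.15 K.
The Carnot efficiency is η = 1 − T_C/T_H = 1 − 283.00/300.15 = 0.0571.
Since Q_C/Q_H = T_C/T_H and Q_H = W/η, Q_C = W·T_C/(T_H − T_C) = 328 × 283.00/17.15 = 5410 kJ.

Q_C ≈ 5410 kJ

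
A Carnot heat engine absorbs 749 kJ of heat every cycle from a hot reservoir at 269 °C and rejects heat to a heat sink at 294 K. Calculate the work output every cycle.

W ≈ 342.8 kJ

T_H = 269 °C → 269 + 273.15 = 542.15 K.
For a reversible engine, η = 1 − T_C/T_H = 1 − 294.00/542.15 = 0.4577.
W = η·Q_H = 0.4577 × 749 = 342.8 kJ.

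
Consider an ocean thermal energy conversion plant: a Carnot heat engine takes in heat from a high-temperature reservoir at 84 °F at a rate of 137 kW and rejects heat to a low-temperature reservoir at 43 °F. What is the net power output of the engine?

Ẇ ≈ 10.33 kW

T_H = 84 °F → (84 − 32) × 5/9 = 28.89 °C = 302.04 K.
T_C = 43 °F → (43 − 32) × 5/9 = 6.11 °C = 279.26 K.
The Carnot efficiency is η = 1 − T_C/T_H = 1 − 279.26/302.04 = 0.0754.
W = η·Q_H = 0.0754 × 137 = 10.33 kW.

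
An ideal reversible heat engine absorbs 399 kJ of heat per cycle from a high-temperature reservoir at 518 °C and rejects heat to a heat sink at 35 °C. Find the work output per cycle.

W ≈ 243.6 kJ

T_H = 518 °C → 518 + 273.15 = 791.15 K.
T_C = 35 °C → 35 + 273.15 = 308.15 K.
Since the cycle is reversible, η = 1 − T_C/T_H = 1 − 308.15/791.15 = 0.6105.
W = η·Q_H = 0.6105 × 399 = 243.6 kJ.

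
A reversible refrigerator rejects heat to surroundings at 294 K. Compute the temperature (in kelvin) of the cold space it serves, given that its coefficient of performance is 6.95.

COP_R = T_C/(T_H − T_C) ⇒ T_C = T_H·COP_R/(1 + COP_R) = 294.00 × 6.95/(1 + 6.95) = 257.0 K.

T_C ≈ 257.0 K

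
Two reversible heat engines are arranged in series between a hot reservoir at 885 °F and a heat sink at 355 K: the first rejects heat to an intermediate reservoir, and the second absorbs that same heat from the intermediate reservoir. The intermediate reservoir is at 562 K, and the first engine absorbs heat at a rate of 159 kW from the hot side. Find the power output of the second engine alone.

Ẇ₂ ≈ 44.06 kW

T_H = 885 °F → (885 − 32) × 5/9 = 473.89 °C = 747.04 K.
Heat entering the second stage: Q_m = Q_H·(T_m/T_H) = 159 × 562.00/747.04 = 119.6 kW.
Second-stage efficiency η₂ = 1 − T_C/T_m = 1 − 355.00/562.00 = 0.3683, so W₂ = η₂·Q_m = 44.06 kW.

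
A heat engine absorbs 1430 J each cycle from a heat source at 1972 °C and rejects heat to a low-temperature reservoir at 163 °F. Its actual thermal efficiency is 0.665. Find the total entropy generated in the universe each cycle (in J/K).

ΔS_univ ≈ 0.7479 J/K

T_H = 1972 °C → 1972 + 273.15 = 2245.15 K.
T_C = 163 °F → (163 − 32) × 5/9 = 72.78 °C = 345.93 K.
W = η·Q_H = 0.665 × 1430 = 951.0 J, so Q_C = Q_H − W = 479.0 J.
Reservoir entropy changes: ΔS_H = −Q_H/T_H = −1430/2245.15 = -0.6369 J/K and ΔS_C = +Q_C/T_C = 479.0/345.93 = 1.385 J/K.
ΔS_univ = −Q_H/T_H + Q_C/T_C = 0.7479 J/K (> 0, since η = 0.665 < η_Carnot = 0.846).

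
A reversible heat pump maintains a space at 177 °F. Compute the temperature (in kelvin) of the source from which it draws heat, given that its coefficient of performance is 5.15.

T_H = 177 °F → (177 − 32) × 5/9 = 80.56 °C = 353.71 K.
COP_HP = T_H/(T_H − T_C) ⇒ T_C = T_H·(COP_HP − 1)/COP_HP = 353.71 × (5.15 − 1)/5.15 = 285 K.

T_C ≈ 285 K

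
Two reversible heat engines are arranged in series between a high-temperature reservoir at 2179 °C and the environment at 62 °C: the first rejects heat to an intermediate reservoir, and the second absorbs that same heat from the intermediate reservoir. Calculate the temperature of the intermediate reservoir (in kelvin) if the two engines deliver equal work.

T_H = 2179 °C → 2179 + 273.15 = 2452.15 K.
T_C = 62 °C → 62 + 273.15 = 335.15 K.
For reversible stages Q_m = Q_H·(T_m/T_H). Setting W₁ = Q_H(1 − T_m/T_H) equal to W₂ = Q_m(1 − T_C/T_m) = Q_H·(T_m − T_C)/T_H gives T_H − T_m = T_m − T_C, so T_m = (T_H + T_C)/2 = (2452.15 + 335.15)/2 = 1394 K.

T_m ≈ 1394 K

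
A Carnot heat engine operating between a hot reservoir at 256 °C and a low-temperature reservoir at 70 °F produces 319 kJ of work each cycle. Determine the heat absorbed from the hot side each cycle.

T_H = 256 °C → 256 + 273.15 = 529.15 K.
T_C = 70 °F → (70 − 32) × 5/9 = 21.11 °C = 294.26 K.
The Carnot efficiency is η = 1 − T_C/T_H = 1 − 294.26/529.15 = 0.4439.
Q_H = W/η = 319/0.4439 = 719 kJ.

Q_H ≈ 719 kJ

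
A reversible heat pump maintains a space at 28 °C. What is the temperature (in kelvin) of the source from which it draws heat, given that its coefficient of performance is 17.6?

T_C ≈ 284.0 K

T_H = 28 °C → 28 + 273.15 = 301.15 K.
COP_HP = T_H/(T_H − T_C) ⇒ T_C = T_H·(COP_HP − 1)/COP_HP = 301.15 × (17.6 − 1)/17.6 = 284.0 K.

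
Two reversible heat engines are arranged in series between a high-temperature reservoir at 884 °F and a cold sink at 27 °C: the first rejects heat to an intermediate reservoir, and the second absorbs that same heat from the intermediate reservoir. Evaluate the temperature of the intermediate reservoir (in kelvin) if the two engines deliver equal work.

T_m ≈ 523 K

T_H = 884 °F → (884 − 32) × 5/9 = 473.33 °C = 746.48 K.
T_C = 27 °C → 27 + 273.15 = 300.15 K.
For reversible stages Q_m = Q_H·(T_m/T_H). Setting W₁ = Q_H(1 − T_m/T_H) equal to W₂ = Q_m(1 − T_C/T_m) = Q_H·(T_m − T_C)/T_H gives T_H − T_m = T_m − T_C, so T_m = (T_H + T_C)/2 = (746.48 + 300.15)/2 = 523 K.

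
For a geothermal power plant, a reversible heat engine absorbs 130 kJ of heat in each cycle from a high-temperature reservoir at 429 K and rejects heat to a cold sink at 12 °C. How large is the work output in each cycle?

W ≈ 43.59 kJ

T_C = 12 °C → 12 + 273.15 = 285.15 K.
η_rev = 1 − T_C/T_H = 1 − 285.15/429.00 = 0.3353.
W = η·Q_H = 0.3353 × 130 = 43.59 kJ.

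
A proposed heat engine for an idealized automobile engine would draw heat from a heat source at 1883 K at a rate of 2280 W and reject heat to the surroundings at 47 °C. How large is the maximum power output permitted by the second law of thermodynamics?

T_C = 47 °C → 47 + 273.15 = 320.15 K.
By the Carnot theorem, η_max = 1 − T_C/T_H = 1 − 320.15/1883.00 = 0.8300.
W_max = η_max · Q_H = 0.8300 × 2280 = 1890 W.

Ẇ_max ≈ 1890 W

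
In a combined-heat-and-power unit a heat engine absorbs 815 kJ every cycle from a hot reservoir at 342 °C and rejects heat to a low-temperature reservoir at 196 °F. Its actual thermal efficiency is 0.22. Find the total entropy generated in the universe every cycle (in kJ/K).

T_H = 342 °C → 342 + 273.15 = 615.15 K.
T_C = 196 °F → (196 − 32) × 5/9 = 91.11 °C = 364.26 K.
W = η·Q_H = 0.22 × 815 = 179.3 kJ, so Q_C = Q_H − W = 635.7 kJ.
The hot reservoir loses entropy Q_H/T_H = 815/615.15 = 1.325 kJ/K; the cold reservoir gains Q_C/T_C = 635.7/364.26 = 1.745 kJ/K.
ΔS_univ = −Q_H/T_H + Q_C/T_C = 0.4203 kJ/K (> 0, since η = 0.22 < η_Carnot = 0.408).

ΔS_univ ≈ 0.4203 kJ/K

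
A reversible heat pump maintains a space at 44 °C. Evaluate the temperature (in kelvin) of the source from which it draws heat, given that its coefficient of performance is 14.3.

T_C ≈ 295 K

T_H = 44 °C → 44 + 273.15 = 317.15 K.
COP_HP = T_H/(T_H − T_C) ⇒ T_C = T_H·(COP_HP − 1)/COP_HP = 317.15 × (14.3 − 1)/14.3 = 295 K.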